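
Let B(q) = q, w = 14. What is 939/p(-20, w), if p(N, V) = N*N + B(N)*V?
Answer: 313/40 ≈ 7.8250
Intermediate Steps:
p(N, V) = N² + N*V (p(N, V) = N*N + N*V = N² + N*V)
939/p(-20, w) = 939/((-20*(-20 + 14))) = 939/((-20*(-6))) = 939/120 = 939*(1/120) = 313/40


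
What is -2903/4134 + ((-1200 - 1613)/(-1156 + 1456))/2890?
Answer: -421421657/597363000 ≈ -0.70547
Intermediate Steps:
-2903/4134 + ((-1200 - 1613)/(-1156 + 1456))/2890 = -2903*1/4134 - 2813/300*(1/2890) = -2903/4134 - 2813*1/300*(1/2890) = -2903/4134 - 2813/300*1/2890 = -2903/4134 - 2813/867000 = -421421657/597363000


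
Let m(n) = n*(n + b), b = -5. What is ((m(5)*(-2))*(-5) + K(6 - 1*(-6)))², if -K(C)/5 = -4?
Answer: 400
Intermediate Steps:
K(C) = 20 (K(C) = -5*(-4) = 20)
m(n) = n*(-5 + n) (m(n) = n*(n - 5) = n*(-5 + n))
((m(5)*(-2))*(-5) + K(6 - 1*(-6)))² = (((5*(-5 + 5))*(-2))*(-5) + 20)² = (((5*0)*(-2))*(-5) + 20)² = ((0*(-2))*(-5) + 20)² = (0*(-5) + 20)² = (0 + 20)² = 20² = 400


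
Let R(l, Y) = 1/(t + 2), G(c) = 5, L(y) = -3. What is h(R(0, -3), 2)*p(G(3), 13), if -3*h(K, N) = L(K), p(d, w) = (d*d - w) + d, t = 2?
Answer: 17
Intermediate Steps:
R(l, Y) = ¼ (R(l, Y) = 1/(2 + 2) = 1/4 = ¼)
p(d, w) = d + d² - w (p(d, w) = (d² - w) + d = d + d² - w)
h(K, N) = 1 (h(K, N) = -⅓*(-3) = 1)
h(R(0, -3), 2)*p(G(3), 13) = 1*(5 + 5² - 1*13) = 1*(5 + 25 - 13) = 1*17 = 17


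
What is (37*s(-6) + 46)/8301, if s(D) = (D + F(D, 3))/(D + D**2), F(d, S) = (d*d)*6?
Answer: 305/8301 ≈ 0.036743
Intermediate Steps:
F(d, S) = 6*d**2 (F(d, S) = d**2*6 = 6*d**2)
s(D) = (D + 6*D**2)/(D + D**2)
(37*s(-6) + 46)/8301 = (37*((1 + 6*(-6))/(1 - 6)) + 46)/8301 = (37*((1 - 36)/(-5)) + 46)*(1/8301) = (37*(-1/5*(-35)) + 46)*(1/8301) = (37*7 + 46)*(1/8301) = (259 + 46)*(1/8301) = 305*(1/8301) = 305/8301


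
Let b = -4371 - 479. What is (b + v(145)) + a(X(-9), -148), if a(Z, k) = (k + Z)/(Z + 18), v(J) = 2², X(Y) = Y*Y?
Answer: -479821/99 ≈ -4846.7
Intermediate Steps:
X(Y) = Y²
v(J) = 4
a(Z, k) = (Z + k)/(18 + Z)
b = -4850
(b + v(145)) + a(X(-9), -148) = (-4850 + 4) + ((-9)² - 148)/(18 + (-9)²) = -4846 + (81 - 148)/(18 + 81) = -4846 - 67/99 = -479821/99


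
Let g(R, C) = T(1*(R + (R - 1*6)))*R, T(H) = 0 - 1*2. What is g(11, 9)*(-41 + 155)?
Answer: -2508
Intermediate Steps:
T(H) = -2 (T(H) = 0 - 2 = -2)
g(R, C) = -2*R
g(11, 9)*(-41 + 155) = (-2*11)*(-41 + 155) = -22*114 = -2508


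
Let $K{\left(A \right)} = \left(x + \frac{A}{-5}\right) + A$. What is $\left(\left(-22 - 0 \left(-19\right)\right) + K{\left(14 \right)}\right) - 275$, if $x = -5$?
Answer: $- \frac{1454}{5} \approx -290.8$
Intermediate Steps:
$K{\left(A \right)} = -5 + \frac{4 A}{5}$ ($K{\left(A \right)} = \left(-5 + \frac{A}{-5}\right) + A = \left(-5 + A \left(- \frac{1}{5}\right)\right) + A = \left(-5 - \frac{A}{5}\right) + A = -5 + \frac{4 A}{5}$)
$\left(\left(-22 - 0 \left(-19\right)\right) + K{\left(14 \right)}\right) - 275 = \left(\left(-22 - 0 \left(-19\right)\right) + \left(-5 + \frac{4}{5} \cdot 14\right)\right) - 275 = \left(\left(-22 - 0\right) + \left(-5 + \frac{56}{5}\right)\right) - 275 = \left(\left(-22 + 0\right) + \frac{31}{5}\right) - 275 = \left(-22 + \frac{31}{5}\right) - 275 = - \frac{79}{5} - 275 = - \frac{1454}{5}$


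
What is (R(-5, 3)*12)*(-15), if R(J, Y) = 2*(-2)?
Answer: 720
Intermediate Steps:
R(J, Y) = -4
(R(-5, 3)*12)*(-15) = -4*12*(-15) = -48*(-15) = 720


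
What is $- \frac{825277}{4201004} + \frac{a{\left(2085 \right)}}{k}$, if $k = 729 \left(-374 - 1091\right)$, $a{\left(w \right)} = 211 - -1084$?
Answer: $- \frac{177364751405}{897321851388} \approx -0.19766$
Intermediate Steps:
$a{\left(w \right)} = 1295$ ($a{\left(w \right)} = 211 + 1084 = 1295$)
$k = -1067985$ ($k = 729 \left(-1465\right) = -1067985$)
$- \frac{825277}{4201004} + \frac{a{\left(2085 \right)}}{k} = - \frac{825277}{4201004} + \frac{1295}{-1067985} = \left(-825277\right) \frac{1}{4201004} + 1295 \left(- \frac{1}{1067985}\right) = - \frac{825277}{4201004} - \frac{259}{213597} = - \frac{177364751405}{897321851388}$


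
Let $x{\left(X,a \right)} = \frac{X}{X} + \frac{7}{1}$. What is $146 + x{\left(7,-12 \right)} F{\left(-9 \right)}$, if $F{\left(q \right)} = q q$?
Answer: $794$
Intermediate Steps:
$F{\left(q \right)} = q^{2}$
$x{\left(X,a \right)} = 8$ ($x{\left(X,a \right)} = 1 + 7 \cdot 1 = 1 + 7 = 8$)
$146 + x{\left(7,-12 \right)} F{\left(-9 \right)} = 146 + 8 \left(-9\right)^{2} = 146 + 8 \cdot 81 = 146 + 648 = 794$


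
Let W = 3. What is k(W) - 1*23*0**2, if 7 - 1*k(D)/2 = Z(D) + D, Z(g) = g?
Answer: 2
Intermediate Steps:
k(D) = 14 - 4*D (k(D) = 14 - 2*(D + D) = 14 - 4*D)
k(W) - 1*23*0**2 = (14 - 4*3) - 1*23*0**2 = (14 - 12) - 23*0 = 2 + 0 = 2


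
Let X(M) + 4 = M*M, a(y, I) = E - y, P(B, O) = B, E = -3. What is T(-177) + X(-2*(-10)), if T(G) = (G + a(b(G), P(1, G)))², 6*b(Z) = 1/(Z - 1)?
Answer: 37407520225/1140624 ≈ 32796.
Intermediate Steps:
b(Z) = 1/(6*(-1 + Z)) (b(Z) = 1/(6*(Z - 1)) = 1/(6*(-1 + Z)))
a(y, I) = -3 - y
T(G) = (-3 + G - 1/(6*(-1 + G)))² (T(G) = (G + (-3 - 1/(6*(-1 + G))))² = (-3 + G - 1/(6*(-1 + G)))²)
X(M) = -4 + M² (X(M) = -4 + M*M = -4 + M²)
T(-177) + X(-2*(-10)) = (1 + 6*(-1 - 177)*(3 - 1*(-177)))²/(36*(-1 - 177)²) + (-4 + (-2*(-10))²) = (1/36)*(1 + 6*(-178)*(3 + 177))²/(-178)² + (-4 + 20²) = (1/36)*(1 + 6*(-178)*180)²*(1/31684) + (-4 + 400) = (1/36)*(1 - 192240)²*(1/31684) + 396 = (1/36)*(-192239)²*(1/31684) + 396 = (1/36)*36955833121*(1/31684) + 396 = 36955833121/1140624 + 396 = 37407520225/1140624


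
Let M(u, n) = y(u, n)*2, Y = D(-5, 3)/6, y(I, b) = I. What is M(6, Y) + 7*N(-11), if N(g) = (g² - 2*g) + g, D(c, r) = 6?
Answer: 936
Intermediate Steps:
N(g) = g² - g
Y = 1 (Y = 6/6 = 6*(⅙) = 1)
M(u, n) = 2*u (M(u, n) = u*2 = 2*u)
M(6, Y) + 7*N(-11) = 2*6 + 7*(-11*(-1 - 11)) = 12 + 7*(-11*(-12)) = 12 + 7*132 = 12 + 924 = 936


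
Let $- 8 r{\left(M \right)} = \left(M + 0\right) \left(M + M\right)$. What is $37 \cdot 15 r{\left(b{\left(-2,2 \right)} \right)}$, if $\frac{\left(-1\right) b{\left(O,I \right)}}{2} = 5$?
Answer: $-13875$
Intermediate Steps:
$b{\left(O,I \right)} = -10$ ($b{\left(O,I \right)} = \left(-2\right) 5 = -10$)
$r{\left(M \right)} = - \frac{M^{2}}{4}$ ($r{\left(M \right)} = - \frac{\left(M + 0\right) \left(M + M\right)}{8} = - \frac{M 2 M}{8} = - \frac{2 M^{2}}{8} = - \frac{M^{2}}{4}$)
$37 \cdot 15 r{\left(b{\left(-2,2 \right)} \right)} = 37 \cdot 15 \left(- \frac{\left(-10\right)^{2}}{4}\right) = 555 \left(\left(- \frac{1}{4}\right) 100\right) = 555 \left(-25\right) = -13875$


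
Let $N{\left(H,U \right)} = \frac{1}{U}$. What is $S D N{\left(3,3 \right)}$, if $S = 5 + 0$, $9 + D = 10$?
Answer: $\frac{5}{3} \approx 1.6667$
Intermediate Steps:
$D = 1$ ($D = -9 + 10 = 1$)
$S = 5$
$S D N{\left(3,3 \right)} = \frac{5 \cdot 1}{3} = 5 \cdot \frac{1}{3} = \frac{5}{3}$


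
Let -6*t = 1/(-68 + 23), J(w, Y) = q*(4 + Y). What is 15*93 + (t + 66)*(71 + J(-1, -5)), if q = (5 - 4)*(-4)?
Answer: 114215/18 ≈ 6345.3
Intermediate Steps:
q = -4 (q = 1*(-4) = -4)
J(w, Y) = -16 - 4*Y (J(w, Y) = -4*(4 + Y) = -16 - 4*Y)
t = 1/270 (t = -1/(6*(-68 + 23)) = -⅙/(-45) = -⅙*(-1/45) = 1/270 ≈ 0.0037037)
15*93 + (t + 66)*(71 + J(-1, -5)) = 15*93 + (1/270 + 66)*(71 + (-16 - 4*(-5))) = 1395 + 17821*(71 + (-16 + 20))/270 = 1395 + 17821*(71 + 4)/270 = 1395 + (17821/270)*75 = 1395 + 89105/18 = 114215/18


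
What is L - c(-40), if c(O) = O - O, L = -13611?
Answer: -13611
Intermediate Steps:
c(O) = 0
L - c(-40) = -13611 - 1*0 = -13611 + 0 = -13611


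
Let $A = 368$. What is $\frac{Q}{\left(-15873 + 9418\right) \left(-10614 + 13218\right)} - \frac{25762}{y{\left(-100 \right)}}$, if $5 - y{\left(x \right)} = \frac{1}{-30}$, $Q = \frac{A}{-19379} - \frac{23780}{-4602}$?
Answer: $- \frac{289638335407631795821}{56589018249016890} \approx -5118.3$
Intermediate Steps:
$Q = \frac{229569542}{44591079}$ ($Q = \frac{368}{-19379} - \frac{23780}{-4602} = 368 \left(- \frac{1}{19379}\right) - - \frac{11890}{2301} = - \frac{368}{19379} + \frac{11890}{2301} = \frac{229569542}{44591079} \approx 5.1483$)
$y{\left(x \right)} = \frac{151}{30}$ ($y{\left(x \right)} = 5 - \frac{1}{-30} = 5 - - \frac{1}{30} = 5 + \frac{1}{30} = \frac{151}{30}$)
$\frac{Q}{\left(-15873 + 9418\right) \left(-10614 + 13218\right)} - \frac{25762}{y{\left(-100 \right)}} = \frac{229569542}{44591079 \left(-15873 + 9418\right) \left(-10614 + 13218\right)} - \frac{25762}{\frac{151}{30}} = \frac{229569542}{44591079 \left(\left(-6455\right) 2604\right)} - \frac{772860}{151} = \frac{229569542}{44591079 \left(-16808820\right)} - \frac{772860}{151} = \frac{229569542}{44591079} \left(- \frac{1}{16808820}\right) - \frac{772860}{151} = - \frac{114784771}{374761710258390} - \frac{772860}{151} = - \frac{289638335407631795821}{56589018249016890}$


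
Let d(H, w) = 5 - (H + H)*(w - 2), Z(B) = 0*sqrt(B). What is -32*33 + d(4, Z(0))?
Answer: -1035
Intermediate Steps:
Z(B) = 0
d(H, w) = 5 - 2*H*(-2 + w)
-32*33 + d(4, Z(0)) = -32*33 + (5 + 4*4 - 2*4*0) = -1056 + (5 + 16 + 0) = -1056 + 21 = -1035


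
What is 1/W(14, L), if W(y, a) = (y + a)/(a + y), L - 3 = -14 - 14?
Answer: 1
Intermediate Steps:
L = -25 (L = 3 + (-14 - 14) = 3 - 28 = -25)
W(y, a) = 1 (W(y, a) = (a + y)/(a + y) = 1)
1/W(14, L) = 1/1 = 1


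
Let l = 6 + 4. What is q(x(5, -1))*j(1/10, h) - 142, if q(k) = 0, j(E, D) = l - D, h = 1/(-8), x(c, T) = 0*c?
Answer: -142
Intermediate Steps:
x(c, T) = 0
h = -1/8 ≈ -0.12500
l = 10
j(E, D) = 10 - D
q(x(5, -1))*j(1/10, h) - 142 = 0*(10 - 1*(-1/8)) - 142 = 0*(10 + 1/8) - 142 = 0*(81/8) - 142 = 0 - 142 = -142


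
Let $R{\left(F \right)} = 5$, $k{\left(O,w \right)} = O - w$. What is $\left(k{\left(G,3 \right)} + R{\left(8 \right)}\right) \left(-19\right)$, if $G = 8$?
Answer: $-190$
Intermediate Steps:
$\left(k{\left(G,3 \right)} + R{\left(8 \right)}\right) \left(-19\right) = \left(\left(8 - 3\right) + 5\right) \left(-19\right) = \left(5 + 5\right) \left(-19\right) = 10 \left(-19\right) = -190$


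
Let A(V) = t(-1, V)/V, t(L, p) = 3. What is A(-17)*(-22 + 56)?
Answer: -6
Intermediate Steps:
A(V) = 3/V
A(-17)*(-22 + 56) = (3/(-17))*(-22 + 56) = (3*(-1/17))*34 = -3/17*34 = -6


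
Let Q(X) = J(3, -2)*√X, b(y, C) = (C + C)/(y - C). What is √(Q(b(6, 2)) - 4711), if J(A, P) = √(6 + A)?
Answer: 2*I*√1177 ≈ 68.615*I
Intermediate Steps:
b(y, C) = 2*C/(y - C) (b(y, C) = (2*C)/(y - C) = 2*C/(y - C))
Q(X) = 3*√X (Q(X) = √(6 + 3)*√X = √9*√X = 3*√X)
√(Q(b(6, 2)) - 4711) = √(3*√(2*2/(6 - 1*2)) - 4711) = √(3*√(2*2/(6 - 2)) - 4711) = √(3*√(2*2/4) - 4711) = √(3*√(2*2*(¼)) - 4711) = √(3*√1 - 4711) = √(3*1 - 4711) = √(3 - 4711) = √(-4708) = 2*I*√1177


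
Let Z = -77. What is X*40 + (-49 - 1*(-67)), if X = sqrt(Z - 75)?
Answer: 18 + 80*I*sqrt(38) ≈ 18.0 + 493.15*I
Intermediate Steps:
X = 2*I*sqrt(38) (X = sqrt(-77 - 75) = sqrt(-152) = 2*I*sqrt(38) ≈ 12.329*I)
X*40 + (-49 - 1*(-67)) = (2*I*sqrt(38))*40 + (-49 - 1*(-67)) = 80*I*sqrt(38) + (-49 + 67) = 80*I*sqrt(38) + 18 = 18 + 80*I*sqrt(38)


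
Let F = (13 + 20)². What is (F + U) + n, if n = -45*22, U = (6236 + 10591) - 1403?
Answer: 15523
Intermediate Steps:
U = 15424 (U = 16827 - 1403 = 15424)
F = 1089 (F = 33² = 1089)
n = -990
(F + U) + n = (1089 + 15424) - 990 = 16513 - 990 = 15523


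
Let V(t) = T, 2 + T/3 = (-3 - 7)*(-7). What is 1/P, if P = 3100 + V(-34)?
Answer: 1/3304 ≈ 0.00030266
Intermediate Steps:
T = 204 (T = -6 + 3*((-3 - 7)*(-7)) = -6 + 3*(-10*(-7)) = -6 + 3*70 = -6 + 210 = 204)
V(t) = 204
P = 3304 (P = 3100 + 204 = 3304)
1/P = 1/3304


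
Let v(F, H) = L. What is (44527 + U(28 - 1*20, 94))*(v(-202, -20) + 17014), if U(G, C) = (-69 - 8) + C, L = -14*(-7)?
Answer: 762236928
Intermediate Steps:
L = 98
U(G, C) = -77 + C
v(F, H) = 98
(44527 + U(28 - 1*20, 94))*(v(-202, -20) + 17014) = (44527 + (-77 + 94))*(98 + 17014) = (44527 + 17)*17112 = 44544*17112 = 762236928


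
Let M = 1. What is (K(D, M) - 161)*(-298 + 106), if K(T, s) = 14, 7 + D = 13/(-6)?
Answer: 28224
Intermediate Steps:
D = -55/6 (D = -7 + 13/(-6) = -7 + 13*(-⅙) = -7 - 13/6 = -55/6 ≈ -9.1667)
(K(D, M) - 161)*(-298 + 106) = (14 - 161)*(-298 + 106) = -147*(-192) = 28224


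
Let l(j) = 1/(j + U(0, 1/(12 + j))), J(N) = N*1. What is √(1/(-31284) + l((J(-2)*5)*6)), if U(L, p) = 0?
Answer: I*√2837285/13035 ≈ 0.12922*I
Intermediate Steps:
J(N) = N
l(j) = 1/j (l(j) = 1/(j + 0) = 1/j)
√(1/(-31284) + l((J(-2)*5)*6)) = √(1/(-31284) + 1/(-2*5*6)) = √(-1/31284 + 1/(-10*6)) = √(-1/31284 + 1/(-60)) = √(-1/31284 - 1/60) = √(-653/39105) = I*√2837285/13035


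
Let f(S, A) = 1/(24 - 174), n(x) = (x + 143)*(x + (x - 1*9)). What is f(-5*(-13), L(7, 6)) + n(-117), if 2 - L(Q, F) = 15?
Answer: -947701/150 ≈ -6318.0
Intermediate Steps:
L(Q, F) = -13 (L(Q, F) = 2 - 1*15 = 2 - 15 = -13)
n(x) = (-9 + 2*x)*(143 + x) (n(x) = (143 + x)*(x + (x - 9)) = (143 + x)*(x + (-9 + x)) = (143 + x)*(-9 + 2*x) = (-9 + 2*x)*(143 + x))
f(S, A) = -1/150 (f(S, A) = 1/(-150) = -1/150)
f(-5*(-13), L(7, 6)) + n(-117) = -1/150 + (-1287 + 2*(-117)² + 277*(-117)) = -1/150 + (-1287 + 2*13689 - 32409) = -1/150 + (-1287 + 27378 - 32409) = -1/150 - 6318 = -947701/150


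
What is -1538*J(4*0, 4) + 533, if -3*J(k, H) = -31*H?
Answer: -189113/3 ≈ -63038.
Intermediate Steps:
J(k, H) = 31*H/3 (J(k, H) = -(-31)*H/3 = 31*H/3)
-1538*J(4*0, 4) + 533 = -47678*4/3 + 533 = -1538*124/3 + 533 = -190712/3 + 533 = -189113/3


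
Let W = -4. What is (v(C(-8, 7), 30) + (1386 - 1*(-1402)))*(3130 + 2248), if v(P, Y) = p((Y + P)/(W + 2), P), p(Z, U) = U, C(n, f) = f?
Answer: 15031510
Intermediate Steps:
v(P, Y) = P
(v(C(-8, 7), 30) + (1386 - 1*(-1402)))*(3130 + 2248) = (7 + (1386 - 1*(-1402)))*(3130 + 2248) = (7 + (1386 + 1402))*5378 = (7 + 2788)*5378 = 2795*5378 = 15031510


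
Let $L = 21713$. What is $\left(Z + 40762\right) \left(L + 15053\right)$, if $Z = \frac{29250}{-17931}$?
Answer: $\frac{8957106602584}{5977} \approx 1.4986 \cdot 10^{9}$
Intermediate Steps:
$Z = - \frac{9750}{5977}$ ($Z = 29250 \left(- \frac{1}{17931}\right) = - \frac{9750}{5977} \approx -1.6313$)
$\left(Z + 40762\right) \left(L + 15053\right) = \left(- \frac{9750}{5977} + 40762\right) \left(21713 + 15053\right) = \frac{243624724}{5977} \cdot 36766 = \frac{8957106602584}{5977}$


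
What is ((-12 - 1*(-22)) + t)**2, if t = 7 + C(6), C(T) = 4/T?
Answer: 2809/9 ≈ 312.11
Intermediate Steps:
t = 23/3 (t = 7 + 4/6 = 7 + 4*(1/6) = 7 + 2/3 = 23/3 ≈ 7.6667)
((-12 - 1*(-22)) + t)**2 = ((-12 - 1*(-22)) + 23/3)**2 = ((-12 + 22) + 23/3)**2 = (10 + 23/3)**2 = (53/3)**2 = 2809/9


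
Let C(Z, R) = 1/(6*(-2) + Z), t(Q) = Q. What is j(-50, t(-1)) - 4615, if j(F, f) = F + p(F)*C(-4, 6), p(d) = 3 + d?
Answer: -74593/16 ≈ -4662.1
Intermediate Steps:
C(Z, R) = 1/(-12 + Z)
j(F, f) = -3/16 + 15*F/16 (j(F, f) = F + (3 + F)/(-12 - 4) = F + (3 + F)/(-16) = F + (3 + F)*(-1/16) = F + (-3/16 - F/16) = -3/16 + 15*F/16)
j(-50, t(-1)) - 4615 = (-3/16 + (15/16)*(-50)) - 4615 = (-3/16 - 375/8) - 4615 = -753/16 - 4615 = -74593/16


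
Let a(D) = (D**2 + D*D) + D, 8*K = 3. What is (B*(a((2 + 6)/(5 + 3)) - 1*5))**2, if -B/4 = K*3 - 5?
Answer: 961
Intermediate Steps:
K = 3/8 (K = (1/8)*3 = 3/8 ≈ 0.37500)
B = 31/2 (B = -4*((3/8)*3 - 5) = -4*(9/8 - 5) = -4*(-31/8) = 31/2 ≈ 15.500)
a(D) = D + 2*D**2 (a(D) = (D**2 + D**2) + D = 2*D**2 + D = D + 2*D**2)
(B*(a((2 + 6)/(5 + 3)) - 1*5))**2 = (31*(((2 + 6)/(5 + 3))*(1 + 2*((2 + 6)/(5 + 3))) - 1*5)/2)**2 = (31*((8/8)*(1 + 2*(8/8)) - 5)/2)**2 = (31*((8*(1/8))*(1 + 2*(8*(1/8))) - 5)/2)**2 = (31*(1*(1 + 2*1) - 5)/2)**2 = (31*(1*(1 + 2) - 5)/2)**2 = (31*(1*3 - 5)/2)**2 = (31*(3 - 5)/2)**2 = ((31/2)*(-2))**2 = (-31)**2 = 961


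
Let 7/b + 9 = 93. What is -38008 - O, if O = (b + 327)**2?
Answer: -20878777/144 ≈ -1.4499e+5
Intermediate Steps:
b = 1/12 (b = 7/(-9 + 93) = 7/84 = 7*(1/84) = 1/12 ≈ 0.083333)
O = 15405625/144 (O = (1/12 + 327)**2 = (3925/12)**2 = 15405625/144 ≈ 1.0698e+5)
-38008 - O = -38008 - 1*15405625/144 = -38008 - 15405625/144 = -20878777/144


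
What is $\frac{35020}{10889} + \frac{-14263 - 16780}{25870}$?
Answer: $\frac{567940173}{281698430} \approx 2.0161$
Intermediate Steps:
$\frac{35020}{10889} + \frac{-14263 - 16780}{25870} = 35020 \cdot \frac{1}{10889} + \left(-14263 - 16780\right) \frac{1}{25870} = \frac{35020}{10889} - \frac{31043}{25870} = \frac{567940173}{281698430}$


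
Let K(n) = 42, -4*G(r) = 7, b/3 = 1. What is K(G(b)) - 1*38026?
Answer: -37984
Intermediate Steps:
b = 3 (b = 3*1 = 3)
G(r) = -7/4 (G(r) = -¼*7 = -7/4)
K(G(b)) - 1*38026 = 42 - 1*38026 = 42 - 38026 = -37984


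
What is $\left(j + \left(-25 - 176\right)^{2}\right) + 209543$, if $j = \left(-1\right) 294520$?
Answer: $-44576$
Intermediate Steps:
$j = -294520$
$\left(j + \left(-25 - 176\right)^{2}\right) + 209543 = \left(-294520 + \left(-25 - 176\right)^{2}\right) + 209543 = \left(-294520 + \left(-201\right)^{2}\right) + 209543 = \left(-294520 + 40401\right) + 209543 = -254119 + 209543 = -44576$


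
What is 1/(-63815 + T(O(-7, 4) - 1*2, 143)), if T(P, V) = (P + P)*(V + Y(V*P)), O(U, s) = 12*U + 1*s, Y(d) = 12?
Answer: -1/89235 ≈ -1.1206e-5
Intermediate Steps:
O(U, s) = s + 12*U (O(U, s) = 12*U + s = s + 12*U)
T(P, V) = 2*P*(12 + V) (T(P, V) = (P + P)*(V + 12) = (2*P)*(12 + V) = 2*P*(12 + V))
1/(-63815 + T(O(-7, 4) - 1*2, 143)) = 1/(-63815 + 2*((4 + 12*(-7)) - 1*2)*(12 + 143)) = 1/(-63815 + 2*((4 - 84) - 2)*155) = 1/(-63815 + 2*(-80 - 2)*155) = 1/(-63815 + 2*(-82)*155) = 1/(-63815 - 25420) = 1/(-89235) = -1/89235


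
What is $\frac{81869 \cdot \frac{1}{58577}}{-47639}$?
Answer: $- \frac{81869}{2790549703} \approx -2.9338 \cdot 10^{-5}$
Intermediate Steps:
$\frac{81869 \cdot \frac{1}{58577}}{-47639} = 81869 \cdot \frac{1}{58577} \left(- \frac{1}{47639}\right) = \frac{81869}{58577} \left(- \frac{1}{47639}\right) = - \frac{81869}{2790549703}$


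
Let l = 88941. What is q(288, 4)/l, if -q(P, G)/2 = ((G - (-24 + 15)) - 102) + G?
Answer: 170/88941 ≈ 0.0019114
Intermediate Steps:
q(P, G) = 186 - 4*G (q(P, G) = -2*(((G - (-24 + 15)) - 102) + G) = -2*(((G - 1*(-9)) - 102) + G) = -2*(((G + 9) - 102) + G) = -2*(((9 + G) - 102) + G) = -2*((-93 + G) + G) = -2*(-93 + 2*G) = 186 - 4*G)
q(288, 4)/l = (186 - 4*4)/88941 = (186 - 16)*(1/88941) = 170*(1/88941) = 170/88941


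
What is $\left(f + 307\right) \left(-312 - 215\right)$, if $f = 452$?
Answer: $-399993$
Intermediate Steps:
$\left(f + 307\right) \left(-312 - 215\right) = \left(452 + 307\right) \left(-312 - 215\right) = 759 \left(-527\right) = -399993$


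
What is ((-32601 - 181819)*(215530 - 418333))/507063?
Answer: 14495006420/169021 ≈ 85759.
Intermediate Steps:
((-32601 - 181819)*(215530 - 418333))/507063 = -214420*(-202803)*(1/507063) = 43485019260*(1/507063) = 14495006420/169021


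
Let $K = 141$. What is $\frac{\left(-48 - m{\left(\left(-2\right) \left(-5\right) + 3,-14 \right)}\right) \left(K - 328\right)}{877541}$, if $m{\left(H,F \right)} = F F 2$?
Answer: $\frac{82280}{877541} \approx 0.093762$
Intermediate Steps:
$m{\left(H,F \right)} = 2 F^{2}$ ($m{\left(H,F \right)} = F^{2} \cdot 2 = 2 F^{2}$)
$\frac{\left(-48 - m{\left(\left(-2\right) \left(-5\right) + 3,-14 \right)}\right) \left(K - 328\right)}{877541} = \frac{\left(-48 - 2 \left(-14\right)^{2}\right) \left(141 - 328\right)}{877541} = \left(-48 - 2 \cdot 196\right) \left(-187\right) \frac{1}{877541} = \left(-48 - 392\right) \left(-187\right) \frac{1}{877541} = \left(-440\right) \left(-187\right) \frac{1}{877541} = 82280 \cdot \frac{1}{877541} = \frac{82280}{877541}$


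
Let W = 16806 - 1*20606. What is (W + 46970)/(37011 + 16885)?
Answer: 21585/26948 ≈ 0.80099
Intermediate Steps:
W = -3800 (W = 16806 - 20606 = -3800)
(W + 46970)/(37011 + 16885) = (-3800 + 46970)/(37011 + 16885) = 43170/53896 = 43170*(1/53896) = 21585/26948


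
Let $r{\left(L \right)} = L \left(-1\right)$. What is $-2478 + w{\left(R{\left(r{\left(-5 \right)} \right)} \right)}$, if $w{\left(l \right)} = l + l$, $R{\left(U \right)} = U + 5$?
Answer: $-2458$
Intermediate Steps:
$r{\left(L \right)} = - L$
$R{\left(U \right)} = 5 + U$
$w{\left(l \right)} = 2 l$
$-2478 + w{\left(R{\left(r{\left(-5 \right)} \right)} \right)} = -2478 + 2 \left(5 - -5\right) = -2478 + 2 \left(5 + 5\right) = -2478 + 2 \cdot 10 = -2478 + 20 = -2458$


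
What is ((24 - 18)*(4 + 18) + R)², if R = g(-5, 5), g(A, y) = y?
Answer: 18769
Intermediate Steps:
R = 5
((24 - 18)*(4 + 18) + R)² = ((24 - 18)*(4 + 18) + 5)² = (6*22 + 5)² = (132 + 5)² = 137² = 18769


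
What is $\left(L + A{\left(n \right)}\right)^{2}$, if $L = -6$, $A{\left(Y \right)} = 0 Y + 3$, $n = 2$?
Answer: $9$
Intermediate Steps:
$A{\left(Y \right)} = 3$ ($A{\left(Y \right)} = 0 + 3 = 3$)
$\left(L + A{\left(n \right)}\right)^{2} = \left(-6 + 3\right)^{2} = \left(-3\right)^{2} = 9$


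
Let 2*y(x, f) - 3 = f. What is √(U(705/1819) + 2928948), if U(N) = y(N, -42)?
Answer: 3*√1301746/2 ≈ 1711.4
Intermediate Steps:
y(x, f) = 3/2 + f/2
U(N) = -39/2 (U(N) = 3/2 + (½)*(-42) = 3/2 - 21 = -39/2)
√(U(705/1819) + 2928948) = √(-39/2 + 2928948) = √(5857857/2) = 3*√1301746/2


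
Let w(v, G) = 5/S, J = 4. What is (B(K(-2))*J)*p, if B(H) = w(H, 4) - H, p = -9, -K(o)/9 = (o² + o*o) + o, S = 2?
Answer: -2034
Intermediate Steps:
K(o) = -18*o² - 9*o (K(o) = -9*((o² + o*o) + o) = -9*((o² + o²) + o) = -9*(2*o² + o) = -9*(o + 2*o²) = -18*o² - 9*o)
w(v, G) = 5/2
B(H) = 5/2 - H
(B(K(-2))*J)*p = ((5/2 - (-9)*(-2)*(1 + 2*(-2)))*4)*(-9) = ((5/2 - (-9)*(-2)*(1 - 4))*4)*(-9) = ((5/2 - (-9)*(-2)*(-3))*4)*(-9) = ((5/2 - 1*(-54))*4)*(-9) = ((5/2 + 54)*4)*(-9) = ((113/2)*4)*(-9) = 226*(-9) = -2034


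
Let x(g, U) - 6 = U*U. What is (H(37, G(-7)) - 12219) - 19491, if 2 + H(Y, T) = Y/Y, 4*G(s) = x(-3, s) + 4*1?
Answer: -31711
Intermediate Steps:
x(g, U) = 6 + U**2 (x(g, U) = 6 + U*U = 6 + U**2)
G(s) = 5/2 + s**2/4 (G(s) = ((6 + s**2) + 4*1)/4 = ((6 + s**2) + 4)/4 = (10 + s**2)/4 = 5/2 + s**2/4)
H(Y, T) = -1 (H(Y, T) = -2 + Y/Y = -2 + 1 = -1)
(H(37, G(-7)) - 12219) - 19491 = (-1 - 12219) - 19491 = -12220 - 19491 = -31711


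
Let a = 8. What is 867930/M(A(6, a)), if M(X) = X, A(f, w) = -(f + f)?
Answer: -144655/2 ≈ -72328.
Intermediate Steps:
A(f, w) = -2*f
867930/M(A(6, a)) = 867930/((-2*6)) = 867930/(-12) = 867930*(-1/12) = -144655/2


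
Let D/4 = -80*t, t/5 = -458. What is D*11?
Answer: 8060800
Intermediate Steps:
t = -2290 (t = 5*(-458) = -2290)
D = 732800 (D = 4*(-80*(-2290)) = 4*183200 = 732800)
D*11 = 732800*11 = 8060800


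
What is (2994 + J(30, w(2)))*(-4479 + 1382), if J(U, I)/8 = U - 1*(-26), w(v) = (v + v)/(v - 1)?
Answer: -10659874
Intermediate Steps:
w(v) = 2*v/(-1 + v) (w(v) = (2*v)/(-1 + v) = 2*v/(-1 + v))
J(U, I) = 208 + 8*U (J(U, I) = 8*(U - 1*(-26)) = 8*(U + 26) = 8*(26 + U) = 208 + 8*U)
(2994 + J(30, w(2)))*(-4479 + 1382) = (2994 + (208 + 8*30))*(-4479 + 1382) = (2994 + (208 + 240))*(-3097) = (2994 + 448)*(-3097) = 3442*(-3097) = -10659874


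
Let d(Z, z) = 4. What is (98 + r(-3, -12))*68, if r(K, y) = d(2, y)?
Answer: 6936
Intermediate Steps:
r(K, y) = 4
(98 + r(-3, -12))*68 = (98 + 4)*68 = 102*68 = 6936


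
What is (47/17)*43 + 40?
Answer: 2701/17 ≈ 158.88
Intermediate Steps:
(47/17)*43 + 40 = 2021/17 + 40 = 2701/17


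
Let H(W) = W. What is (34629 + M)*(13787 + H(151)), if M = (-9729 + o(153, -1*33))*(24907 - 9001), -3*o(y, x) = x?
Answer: -2153976833502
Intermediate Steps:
o(y, x) = -x/3
M = -154574508 (M = (-9729 - (-1)*33/3)*(24907 - 9001) = (-9729 - 1/3*(-33))*15906 = (-9729 + 11)*15906 = -9718*15906 = -154574508)
(34629 + M)*(13787 + H(151)) = (34629 - 154574508)*(13787 + 151) = -154539879*13938 = -2153976833502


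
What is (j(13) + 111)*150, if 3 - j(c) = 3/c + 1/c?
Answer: 221700/13 ≈ 17054.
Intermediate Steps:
j(c) = 3 - 4/c (j(c) = 3 - (3/c + 1/c) = 3 - 4/c)
(j(13) + 111)*150 = ((3 - 4/13) + 111)*150 = (35/13 + 111)*150 = (1478/13)*150 = 221700/13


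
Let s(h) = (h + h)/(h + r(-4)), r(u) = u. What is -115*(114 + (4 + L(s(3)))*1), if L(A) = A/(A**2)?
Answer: -81305/6 ≈ -13551.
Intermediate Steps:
s(h) = 2*h/(-4 + h) (s(h) = (h + h)/(h - 4) = (2*h)/(-4 + h) = 2*h/(-4 + h))
L(A) = 1/A (L(A) = A/A**2 = 1/A)
-115*(114 + (4 + L(s(3)))*1) = -115*(114 + (4 + 1/(2*3/(-4 + 3)))*1) = -115*(114 + (4 + 1/(2*3/(-1)))*1) = -115*(114 + (4 + 1/(2*3*(-1)))*1) = -115*(114 + (4 + 1/(-6))*1) = -115*(114 + (4 - 1/6)*1) = -115*(114 + (23/6)*1) = -115*(114 + 23/6) = -115*707/6 = -81305/6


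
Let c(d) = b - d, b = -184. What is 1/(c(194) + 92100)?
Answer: 1/91722 ≈ 1.0903e-5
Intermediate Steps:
c(d) = -184 - d
1/(c(194) + 92100) = 1/((-184 - 1*194) + 92100) = 1/((-184 - 194) + 92100) = 1/(-378 + 92100) = 1/91722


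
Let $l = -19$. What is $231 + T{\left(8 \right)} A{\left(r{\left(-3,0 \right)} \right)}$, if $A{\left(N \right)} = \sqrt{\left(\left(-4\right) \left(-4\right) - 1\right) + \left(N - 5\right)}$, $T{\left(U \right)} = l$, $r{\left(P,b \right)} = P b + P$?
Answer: $231 - 19 \sqrt{7} \approx 180.73$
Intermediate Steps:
$r{\left(P,b \right)} = P + P b$
$T{\left(U \right)} = -19$
$A{\left(N \right)} = \sqrt{10 + N}$ ($A{\left(N \right)} = \sqrt{\left(16 - 1\right) + \left(N - 5\right)} = \sqrt{15 + \left(-5 + N\right)} = \sqrt{10 + N}$)
$231 + T{\left(8 \right)} A{\left(r{\left(-3,0 \right)} \right)} = 231 - 19 \sqrt{10 - 3 \left(1 + 0\right)} = 231 - 19 \sqrt{10 - 3} = 231 - 19 \sqrt{7}$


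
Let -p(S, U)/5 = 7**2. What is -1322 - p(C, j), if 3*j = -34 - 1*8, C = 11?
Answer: -1077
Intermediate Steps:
j = -14 (j = (-34 - 1*8)/3 = (-34 - 8)/3 = (1/3)*(-42) = -14)
p(S, U) = -245 (p(S, U) = -5*7**2 = -5*49 = -245)
-1322 - p(C, j) = -1322 - 1*(-245) = -1322 + 245 = -1077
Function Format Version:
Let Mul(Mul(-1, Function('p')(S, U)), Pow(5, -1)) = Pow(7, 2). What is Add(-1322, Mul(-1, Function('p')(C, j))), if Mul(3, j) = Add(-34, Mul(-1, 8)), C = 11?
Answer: -1077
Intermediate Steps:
j = -14 (j = Mul(Rational(1, 3), Add(-34, Mul(-1, 8))) = Mul(Rational(1, 3), Add(-34, -8)) = Mul(Rational(1, 3), -42) = -14)
Function('p')(S, U) = -245 (Function('p')(S, U) = Mul(-5, Pow(7, 2)) = Mul(-5, 49) = -245)
Add(-1322, Mul(-1, Function('p')(C, j))) = Add(-1322, Mul(-1, -245)) = Add(-1322, 245) = -1077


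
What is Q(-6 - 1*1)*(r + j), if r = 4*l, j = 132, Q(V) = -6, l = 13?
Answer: -1104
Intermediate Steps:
r = 52 (r = 4*13 = 52)
Q(-6 - 1*1)*(r + j) = -6*(52 + 132) = -6*184 = -1104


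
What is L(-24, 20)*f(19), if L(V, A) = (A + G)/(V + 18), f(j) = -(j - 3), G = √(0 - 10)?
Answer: 160/3 + 8*I*√10/3 ≈ 53.333 + 8.4327*I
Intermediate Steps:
G = I*√10 (G = √(-10) = I*√10 ≈ 3.1623*I)
f(j) = 3 - j (f(j) = -(-3 + j) = 3 - j)
L(V, A) = (A + I*√10)/(18 + V) (L(V, A) = (A + I*√10)/(V + 18) = (A + I*√10)/(18 + V))
L(-24, 20)*f(19) = ((20 + I*√10)/(18 - 24))*(3 - 1*19) = ((20 + I*√10)/(-6))*(3 - 19) = -(20 + I*√10)/6*(-16) = (-10/3 - I*√10/6)*(-16) = 160/3 + 8*I*√10/3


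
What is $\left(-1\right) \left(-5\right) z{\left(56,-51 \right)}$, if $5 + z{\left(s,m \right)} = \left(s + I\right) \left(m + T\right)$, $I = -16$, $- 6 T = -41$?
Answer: $- \frac{26575}{3} \approx -8858.3$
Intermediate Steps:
$T = \frac{41}{6}$ ($T = \left(- \frac{1}{6}\right) \left(-41\right) = \frac{41}{6} \approx 6.8333$)
$z{\left(s,m \right)} = -5 + \left(-16 + s\right) \left(\frac{41}{6} + m\right)$ ($z{\left(s,m \right)} = -5 + \left(s - 16\right) \left(m + \frac{41}{6}\right) = -5 + \left(-16 + s\right) \left(\frac{41}{6} + m\right)$)
$\left(-1\right) \left(-5\right) z{\left(56,-51 \right)} = \left(-1\right) \left(-5\right) \left(- \frac{343}{3} - -816 + \frac{41}{6} \cdot 56 - 2856\right) = 5 \left(- \frac{343}{3} + 816 + \frac{1148}{3} - 2856\right) = 5 \left(- \frac{5315}{3}\right) = - \frac{26575}{3}$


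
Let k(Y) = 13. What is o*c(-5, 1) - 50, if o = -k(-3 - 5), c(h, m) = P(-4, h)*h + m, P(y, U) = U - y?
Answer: -128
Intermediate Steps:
c(h, m) = m + h*(4 + h) (c(h, m) = (h - 1*(-4))*h + m = (h + 4)*h + m = (4 + h)*h + m = h*(4 + h) + m = m + h*(4 + h))
o = -13 (o = -1*13 = -13)
o*c(-5, 1) - 50 = -13*(1 - 5*(4 - 5)) - 50 = -13*(1 - 5*(-1)) - 50 = -13*(1 + 5) - 50 = -13*6 - 50 = -78 - 50 = -128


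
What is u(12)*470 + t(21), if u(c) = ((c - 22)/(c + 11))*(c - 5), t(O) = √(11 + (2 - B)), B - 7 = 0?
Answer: -32900/23 + √6 ≈ -1428.0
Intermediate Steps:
B = 7 (B = 7 + 0 = 7)
t(O) = √6 (t(O) = √(11 + (2 - 1*7)) = √(11 + (2 - 7)) = √(11 - 5) = √6)
u(c) = (-22 + c)*(-5 + c)/(11 + c) (u(c) = ((-22 + c)/(11 + c))*(-5 + c) = (-22 + c)*(-5 + c)/(11 + c))
u(12)*470 + t(21) = ((110 + 12² - 27*12)/(11 + 12))*470 + √6 = ((110 + 144 - 324)/23)*470 + √6 = ((1/23)*(-70))*470 + √6 = -70/23*470 + √6 = -32900/23 + √6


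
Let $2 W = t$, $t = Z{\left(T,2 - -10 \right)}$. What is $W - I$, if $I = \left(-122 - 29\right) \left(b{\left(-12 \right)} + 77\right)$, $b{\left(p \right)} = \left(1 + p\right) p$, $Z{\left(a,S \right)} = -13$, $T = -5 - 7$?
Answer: $\frac{63105}{2} \approx 31553.0$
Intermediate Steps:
$T = -12$ ($T = -5 - 7 = -12$)
$b{\left(p \right)} = p \left(1 + p\right)$
$t = -13$
$W = - \frac{13}{2}$ ($W = \frac{1}{2} \left(-13\right) = - \frac{13}{2} \approx -6.5$)
$I = -31559$ ($I = \left(-122 - 29\right) \left(- 12 \left(1 - 12\right) + 77\right) = - 151 \left(\left(-12\right) \left(-11\right) + 77\right) = - 151 \left(132 + 77\right) = \left(-151\right) 209 = -31559$)
$W - I = - \frac{13}{2} - -31559 = - \frac{13}{2} + 31559 = \frac{63105}{2}$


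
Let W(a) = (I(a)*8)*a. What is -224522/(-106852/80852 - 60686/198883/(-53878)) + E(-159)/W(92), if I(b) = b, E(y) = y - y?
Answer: 715138062874792073/4209407966283 ≈ 1.6989e+5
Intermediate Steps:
E(y) = 0
W(a) = 8*a² (W(a) = (a*8)*a = (8*a)*a = 8*a²)
-224522/(-106852/80852 - 60686/198883/(-53878)) + E(-159)/W(92) = -224522/(-106852/80852 - 60686/198883/(-53878)) + 0/((8*92²)) = -224522/(-106852*1/80852 - 60686*1/198883*(-1/53878)) + 0/((8*8464)) = -224522/(-26713/20213 - 60686/198883*(-1/53878)) + 0/67712 = -224522/(-26713/20213 + 30343/5357709137) + 0*(1/67712) = -224522/(-8418815932566/6370316163893) + 0 = -224522*(-6370316163893/8418815932566) + 0 = 715138062874792073/4209407966283 + 0 = 715138062874792073/4209407966283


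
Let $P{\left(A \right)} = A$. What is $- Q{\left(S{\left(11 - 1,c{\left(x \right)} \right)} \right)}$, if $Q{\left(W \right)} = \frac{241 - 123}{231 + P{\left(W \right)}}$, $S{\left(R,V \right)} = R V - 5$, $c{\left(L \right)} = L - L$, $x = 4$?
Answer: $- \frac{59}{113} \approx -0.52212$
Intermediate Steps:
$c{\left(L \right)} = 0$
$S{\left(R,V \right)} = -5 + R V$
$Q{\left(W \right)} = \frac{118}{231 + W}$ ($Q{\left(W \right)} = \frac{241 - 123}{231 + W} = \frac{118}{231 + W}$)
$- Q{\left(S{\left(11 - 1,c{\left(x \right)} \right)} \right)} = - \frac{118}{231 - \left(5 - \left(11 - 1\right) 0\right)} = - \frac{118}{231 + \left(-5 + 10 \cdot 0\right)} = - \frac{118}{231 + \left(-5 + 0\right)} = - \frac{118}{231 - 5} = - \frac{118}{226} = \left(-1\right) \frac{59}{113} = - \frac{59}{113}$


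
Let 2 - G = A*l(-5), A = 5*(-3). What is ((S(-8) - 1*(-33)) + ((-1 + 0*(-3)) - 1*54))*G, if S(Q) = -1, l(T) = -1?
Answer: 299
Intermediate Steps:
A = -15
G = -13 (G = 2 - (-15)*(-1) = 2 - 1*15 = 2 - 15 = -13)
((S(-8) - 1*(-33)) + ((-1 + 0*(-3)) - 1*54))*G = ((-1 - 1*(-33)) + ((-1 + 0*(-3)) - 1*54))*(-13) = ((-1 + 33) + ((-1 + 0) - 54))*(-13) = (32 + (-1 - 54))*(-13) = (32 - 55)*(-13) = -23*(-13) = 299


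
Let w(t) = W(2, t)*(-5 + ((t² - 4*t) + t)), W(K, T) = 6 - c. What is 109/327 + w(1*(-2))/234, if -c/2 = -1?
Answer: 49/117 ≈ 0.41880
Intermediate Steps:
c = 2 (c = -2*(-1) = 2)
W(K, T) = 4 (W(K, T) = 6 - 1*2 = 6 - 2 = 4)
w(t) = -20 - 12*t + 4*t² (w(t) = 4*(-5 + ((t² - 4*t) + t)) = 4*(-5 + (t² - 3*t)) = 4*(-5 + t² - 3*t) = -20 - 12*t + 4*t²)
109/327 + w(1*(-2))/234 = 109/327 + (-20 - 12*(-2) + 4*(1*(-2))²)/234 = 109*(1/327) + (-20 - 12*(-2) + 4*(-2)²)*(1/234) = ⅓ + (-20 + 24 + 4*4)*(1/234) = ⅓ + (-20 + 24 + 16)*(1/234) = ⅓ + 20*(1/234) = ⅓ + 10/117 = 49/117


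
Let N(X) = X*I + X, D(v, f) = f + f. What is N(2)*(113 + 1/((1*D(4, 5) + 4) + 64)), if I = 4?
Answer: 44075/39 ≈ 1130.1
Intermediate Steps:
D(v, f) = 2*f
N(X) = 5*X (N(X) = X*4 + X = 4*X + X = 5*X)
N(2)*(113 + 1/((1*D(4, 5) + 4) + 64)) = (5*2)*(113 + 1/((1*(2*5) + 4) + 64)) = 10*(113 + 1/((1*10 + 4) + 64)) = 10*(113 + 1/((10 + 4) + 64)) = 10*(113 + 1/(14 + 64)) = 10*(113 + 1/78) = 10*(8815/78) = 44075/39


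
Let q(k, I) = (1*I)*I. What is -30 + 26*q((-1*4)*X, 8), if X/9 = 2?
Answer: 1634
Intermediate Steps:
X = 18 (X = 9*2 = 18)
q(k, I) = I² (q(k, I) = I*I = I²)
-30 + 26*q((-1*4)*X, 8) = -30 + 26*8² = -30 + 26*64 = -30 + 1664 = 1634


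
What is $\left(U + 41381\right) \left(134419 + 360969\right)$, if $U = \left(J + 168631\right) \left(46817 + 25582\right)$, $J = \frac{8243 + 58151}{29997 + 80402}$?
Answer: $\frac{667703458476052997728}{110399} \approx 6.0481 \cdot 10^{15}$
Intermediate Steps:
$J = \frac{66394}{110399} \approx 0.6014$
$U = \frac{1347834819041037}{110399}$ ($U = \left(\frac{66394}{110399} + 168631\right) \left(46817 + 25582\right) = \frac{18616760163}{110399} \cdot 72399 = \frac{1347834819041037}{110399} \approx 1.2209 \cdot 10^{10}$)
$\left(U + 41381\right) \left(134419 + 360969\right) = \left(\frac{1347834819041037}{110399} + 41381\right) \left(134419 + 360969\right) = \frac{1347839387462056}{110399} \cdot 495388 = \frac{667703458476052997728}{110399}$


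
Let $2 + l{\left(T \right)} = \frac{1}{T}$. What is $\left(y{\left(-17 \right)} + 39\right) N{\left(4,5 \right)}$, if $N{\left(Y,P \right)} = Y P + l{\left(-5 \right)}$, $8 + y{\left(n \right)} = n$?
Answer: $\frac{1246}{5} \approx 249.2$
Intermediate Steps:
$y{\left(n \right)} = -8 + n$
$l{\left(T \right)} = -2 + \frac{1}{T}$
$N{\left(Y,P \right)} = - \frac{11}{5} + P Y$ ($N{\left(Y,P \right)} = Y P - \left(2 - \frac{1}{-5}\right) = P Y - \frac{11}{5} = - \frac{11}{5} + P Y$)
$\left(y{\left(-17 \right)} + 39\right) N{\left(4,5 \right)} = \left(\left(-8 - 17\right) + 39\right) \left(- \frac{11}{5} + 5 \cdot 4\right) = \left(-25 + 39\right) \left(- \frac{11}{5} + 20\right) = 14 \cdot \frac{89}{5} = \frac{1246}{5}$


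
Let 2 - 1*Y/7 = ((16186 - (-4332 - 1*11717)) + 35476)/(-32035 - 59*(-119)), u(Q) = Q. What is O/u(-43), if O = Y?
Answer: -824173/1075602 ≈ -0.76624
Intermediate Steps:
Y = 824173/25014 (Y = 14 - 7*((16186 - (-4332 - 1*11717)) + 35476)/(-32035 - 59*(-119)) = 14 - 7*((16186 - (-4332 - 11717)) + 35476)/(-32035 + 7021) = 14 - 7*((16186 - 1*(-16049)) + 35476)/(-25014) = 14 - 7*((16186 + 16049) + 35476)*(-1)/25014 = 14 - 7*(32235 + 35476)*(-1)/25014 = 14 - 473977*(-1)/25014 = 14 - 7*(-67711/25014) = 14 + 473977/25014 = 824173/25014 ≈ 32.948)
O = 824173/25014 ≈ 32.948
O/u(-43) = (824173/25014)/(-43) = (824173/25014)*(-1/43) = -824173/1075602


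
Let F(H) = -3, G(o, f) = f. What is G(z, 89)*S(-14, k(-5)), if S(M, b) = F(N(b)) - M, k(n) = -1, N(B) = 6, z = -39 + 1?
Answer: 979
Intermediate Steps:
z = -38
S(M, b) = -3 - M
G(z, 89)*S(-14, k(-5)) = 89*(-3 - 1*(-14)) = 89*(-3 + 14) = 89*11 = 979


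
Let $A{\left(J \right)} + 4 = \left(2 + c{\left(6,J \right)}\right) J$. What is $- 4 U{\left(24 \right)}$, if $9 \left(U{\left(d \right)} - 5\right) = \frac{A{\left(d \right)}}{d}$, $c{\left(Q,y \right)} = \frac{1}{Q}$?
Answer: $- \frac{188}{9} \approx -20.889$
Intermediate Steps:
$A{\left(J \right)} = -4 + \frac{13 J}{6}$ ($A{\left(J \right)} = -4 + \left(2 + \frac{1}{6}\right) J = -4 + \frac{13 J}{6}$)
$U{\left(d \right)} = 5 + \frac{-4 + \frac{13 d}{6}}{9 d}$ ($U{\left(d \right)} = 5 + \frac{\left(-4 + \frac{13 d}{6}\right) \frac{1}{d}}{9} = 5 + \frac{\frac{1}{d} \left(-4 + \frac{13 d}{6}\right)}{9} = 5 + \frac{-4 + \frac{13 d}{6}}{9 d}$)
$- 4 U{\left(24 \right)} = - 4 \frac{-24 + 283 \cdot 24}{54 \cdot 24} = - 4 \cdot \frac{1}{54} \cdot \frac{1}{24} \left(-24 + 6792\right) = - 4 \cdot \frac{1}{54} \cdot \frac{1}{24} \cdot 6768 = \left(-4\right) \frac{47}{9} = - \frac{188}{9}$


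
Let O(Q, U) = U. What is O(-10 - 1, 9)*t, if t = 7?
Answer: 63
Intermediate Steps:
O(-10 - 1, 9)*t = 9*7 = 63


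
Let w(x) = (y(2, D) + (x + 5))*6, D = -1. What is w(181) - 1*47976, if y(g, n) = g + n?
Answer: -46854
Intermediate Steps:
w(x) = 36 + 6*x (w(x) = ((2 - 1) + (x + 5))*6 = (1 + (5 + x))*6 = (6 + x)*6 = 36 + 6*x)
w(181) - 1*47976 = (36 + 6*181) - 1*47976 = (36 + 1086) - 47976 = 1122 - 47976 = -46854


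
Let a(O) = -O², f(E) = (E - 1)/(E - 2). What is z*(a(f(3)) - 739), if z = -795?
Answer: 590685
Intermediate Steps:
f(E) = (-1 + E)/(-2 + E)
z*(a(f(3)) - 739) = -795*(-((-1 + 3)/(-2 + 3))² - 739) = -795*(-(2/1)² - 739) = -795*(-(1*2)² - 739) = -795*(-1*2² - 739) = -795*(-1*4 - 739) = -795*(-4 - 739) = -795*(-743) = 590685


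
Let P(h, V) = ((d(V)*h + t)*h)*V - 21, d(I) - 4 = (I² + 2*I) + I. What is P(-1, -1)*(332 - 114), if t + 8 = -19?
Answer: -10900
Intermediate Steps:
t = -27 (t = -8 - 19 = -27)
d(I) = 4 + I² + 3*I (d(I) = 4 + ((I² + 2*I) + I) = 4 + (I² + 3*I) = 4 + I² + 3*I)
P(h, V) = -21 + V*h*(-27 + h*(4 + V² + 3*V)) (P(h, V) = (((4 + V² + 3*V)*h - 27)*h)*V - 21 = ((h*(4 + V² + 3*V) - 27)*h)*V - 21 = ((-27 + h*(4 + V² + 3*V))*h)*V - 21 = (h*(-27 + h*(4 + V² + 3*V)))*V - 21 = V*h*(-27 + h*(4 + V² + 3*V)) - 21 = -21 + V*h*(-27 + h*(4 + V² + 3*V)))
P(-1, -1)*(332 - 114) = (-21 - 27*(-1)*(-1) - 1*(-1)²*(4 + (-1)² + 3*(-1)))*(332 - 114) = (-21 - 27 - 1*1*(4 + 1 - 3))*218 = (-21 - 27 - 1*1*2)*218 = (-21 - 27 - 2)*218 = -50*218 = -10900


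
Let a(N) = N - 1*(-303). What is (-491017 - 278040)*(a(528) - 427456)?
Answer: 328098942625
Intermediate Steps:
a(N) = 303 + N (a(N) = N + 303 = 303 + N)
(-491017 - 278040)*(a(528) - 427456) = (-491017 - 278040)*((303 + 528) - 427456) = -769057*(831 - 427456) = -769057*(-426625) = 328098942625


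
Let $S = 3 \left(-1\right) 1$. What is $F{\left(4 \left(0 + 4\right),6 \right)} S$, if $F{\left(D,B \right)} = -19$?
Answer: $57$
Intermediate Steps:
$S = -3$ ($S = \left(-3\right) 1 = -3$)
$F{\left(4 \left(0 + 4\right),6 \right)} S = \left(-19\right) \left(-3\right) = 57$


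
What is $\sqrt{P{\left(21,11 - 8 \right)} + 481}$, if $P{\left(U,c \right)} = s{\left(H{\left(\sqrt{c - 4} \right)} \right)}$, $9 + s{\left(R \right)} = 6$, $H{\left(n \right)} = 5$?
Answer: $\sqrt{478} \approx 21.863$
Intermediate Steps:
$s{\left(R \right)} = -3$ ($s{\left(R \right)} = -9 + 6 = -3$)
$P{\left(U,c \right)} = -3$
$\sqrt{P{\left(21,11 - 8 \right)} + 481} = \sqrt{-3 + 481} = \sqrt{478}$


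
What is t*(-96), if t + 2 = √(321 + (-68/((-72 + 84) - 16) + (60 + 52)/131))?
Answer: 192 - 96*√5815090/131 ≈ -1575.2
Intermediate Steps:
t = -2 + √5815090/131 (t = -2 + √(321 + (-68/((-72 + 84) - 16) + (60 + 52)/131)) = -2 + √(321 + (-68/(12 - 16) + 112*(1/131))) = -2 + √(321 + (-68/(-4) + 112/131)) = -2 + √(321 + (-68*(-¼) + 112/131)) = -2 + √(321 + (17 + 112/131)) = -2 + √(321 + 2339/131) = -2 + √(44390/131) = -2 + √5815090/131 ≈ 16.408)
t*(-96) = (-2 + √5815090/131)*(-96) = 192 - 96*√5815090/131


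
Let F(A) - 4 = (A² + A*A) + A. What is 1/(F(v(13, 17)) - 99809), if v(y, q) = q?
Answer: -1/99210 ≈ -1.0080e-5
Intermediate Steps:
F(A) = 4 + A + 2*A² (F(A) = 4 + ((A² + A*A) + A) = 4 + ((A² + A²) + A) = 4 + (2*A² + A) = 4 + (A + 2*A²) = 4 + A + 2*A²)
1/(F(v(13, 17)) - 99809) = 1/((4 + 17 + 2*17²) - 99809) = 1/((4 + 17 + 2*289) - 99809) = 1/((4 + 17 + 578) - 99809) = 1/(599 - 99809) = 1/(-99210) = -1/99210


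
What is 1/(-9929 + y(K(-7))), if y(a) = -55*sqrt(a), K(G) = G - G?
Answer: -1/9929 ≈ -0.00010072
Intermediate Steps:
K(G) = 0
1/(-9929 + y(K(-7))) = 1/(-9929 - 55*sqrt(0)) = 1/(-9929 - 55*0) = 1/(-9929 + 0) = 1/(-9929) = -1/9929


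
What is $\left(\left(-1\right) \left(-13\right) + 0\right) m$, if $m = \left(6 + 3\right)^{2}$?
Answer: $1053$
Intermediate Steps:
$m = 81$ ($m = 9^{2} = 81$)
$\left(\left(-1\right) \left(-13\right) + 0\right) m = \left(\left(-1\right) \left(-13\right) + 0\right) 81 = \left(13 + 0\right) 81 = 13 \cdot 81 = 1053$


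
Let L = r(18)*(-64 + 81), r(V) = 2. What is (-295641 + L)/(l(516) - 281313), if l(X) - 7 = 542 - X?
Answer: 295607/281280 ≈ 1.0509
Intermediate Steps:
l(X) = 549 - X (l(X) = 7 + (542 - X) = 549 - X)
L = 34 (L = 2*(-64 + 81) = 2*17 = 34)
(-295641 + L)/(l(516) - 281313) = (-295641 + 34)/((549 - 1*516) - 281313) = -295607/((549 - 516) - 281313) = -295607/(33 - 281313) = -295607/(-281280) = -295607*(-1/281280) = 295607/281280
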